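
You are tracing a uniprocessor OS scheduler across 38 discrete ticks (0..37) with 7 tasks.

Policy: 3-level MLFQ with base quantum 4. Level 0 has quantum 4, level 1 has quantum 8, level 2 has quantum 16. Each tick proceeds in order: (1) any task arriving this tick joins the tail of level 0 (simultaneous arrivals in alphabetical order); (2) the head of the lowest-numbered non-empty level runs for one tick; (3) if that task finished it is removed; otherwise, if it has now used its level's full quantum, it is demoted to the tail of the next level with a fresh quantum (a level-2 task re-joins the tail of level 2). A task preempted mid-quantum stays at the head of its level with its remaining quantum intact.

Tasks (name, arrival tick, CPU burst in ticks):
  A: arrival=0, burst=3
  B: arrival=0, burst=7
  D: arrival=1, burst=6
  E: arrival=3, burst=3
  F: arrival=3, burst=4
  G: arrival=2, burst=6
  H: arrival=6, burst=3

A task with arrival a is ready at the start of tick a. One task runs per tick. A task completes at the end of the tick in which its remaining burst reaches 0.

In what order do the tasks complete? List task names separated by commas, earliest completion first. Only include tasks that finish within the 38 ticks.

t=0: L0/L1/L2 = AB/-/- → run A
t=1: L0/L1/L2 = ABD/-/- → run A
t=2: L0/L1/L2 = ABDG/-/- → run A
t=3: L0/L1/L2 = BDGEF/-/- → run B
t=4: L0/L1/L2 = BDGEF/-/- → run B
t=5: L0/L1/L2 = BDGEF/-/- → run B
t=6: L0/L1/L2 = BDGEFH/-/- → run B
t=7: L0/L1/L2 = DGEFH/B/- → run D
t=8: L0/L1/L2 = DGEFH/B/- → run D
t=9: L0/L1/L2 = DGEFH/B/- → run D
t=10: L0/L1/L2 = DGEFH/B/- → run D
t=11: L0/L1/L2 = GEFH/BD/- → run G
t=12: L0/L1/L2 = GEFH/BD/- → run G
t=13: L0/L1/L2 = GEFH/BD/- → run G
t=14: L0/L1/L2 = GEFH/BD/- → run G
t=15: L0/L1/L2 = EFH/BDG/- → run E
t=16: L0/L1/L2 = EFH/BDG/- → run E
t=17: L0/L1/L2 = EFH/BDG/- → run E
t=18: L0/L1/L2 = FH/BDG/- → run F
t=19: L0/L1/L2 = FH/BDG/- → run F
t=20: L0/L1/L2 = FH/BDG/- → run F
t=21: L0/L1/L2 = FH/BDG/- → run F
t=22: L0/L1/L2 = H/BDG/- → run H
t=23: L0/L1/L2 = H/BDG/- → run H
t=24: L0/L1/L2 = H/BDG/- → run H
t=25: L0/L1/L2 = -/BDG/- → run B
t=26: L0/L1/L2 = -/BDG/- → run B
t=27: L0/L1/L2 = -/BDG/- → run B
t=28: L0/L1/L2 = -/DG/- → run D
t=29: L0/L1/L2 = -/DG/- → run D
t=30: L0/L1/L2 = -/G/- → run G
t=31: L0/L1/L2 = -/G/- → run G
t=32: (idle)
t=33: (idle)
t=34: (idle)
t=35: (idle)
t=36: (idle)
t=37: (idle)

completion order = A, E, F, H, B, D, G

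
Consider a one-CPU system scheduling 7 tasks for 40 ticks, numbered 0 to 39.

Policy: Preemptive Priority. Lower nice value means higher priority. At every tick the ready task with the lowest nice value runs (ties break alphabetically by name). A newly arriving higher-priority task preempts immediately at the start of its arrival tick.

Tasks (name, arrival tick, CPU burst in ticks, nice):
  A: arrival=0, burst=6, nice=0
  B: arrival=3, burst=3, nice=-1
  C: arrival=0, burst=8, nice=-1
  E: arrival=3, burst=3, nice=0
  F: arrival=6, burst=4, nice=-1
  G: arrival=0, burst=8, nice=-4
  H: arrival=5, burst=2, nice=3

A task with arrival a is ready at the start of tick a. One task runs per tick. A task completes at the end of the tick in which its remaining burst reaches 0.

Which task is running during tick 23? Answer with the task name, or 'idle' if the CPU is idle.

running at tick 23 = A

t=0: ready={A,C,G} → run G
t=1: ready={A,C,G} → run G
t=2: ready={A,C,G} → run G
t=3: ready={A,B,C,E,G} → run G
t=4: ready={A,B,C,E,G} → run G
t=5: ready={A,B,C,E,G,H} → run G
t=6: ready={A,B,C,E,F,G,H} → run G
t=7: ready={A,B,C,E,F,G,H} → run G
t=8: ready={A,B,C,E,F,H} → run B
t=9: ready={A,B,C,E,F,H} → run B
t=10: ready={A,B,C,E,F,H} → run B
t=11: ready={A,C,E,F,H} → run C
t=12: ready={A,C,E,F,H} → run C
t=13: ready={A,C,E,F,H} → run C
t=14: ready={A,C,E,F,H} → run C
t=15: ready={A,C,E,F,H} → run C
t=16: ready={A,C,E,F,H} → run C
t=17: ready={A,C,E,F,H} → run C
t=18: ready={A,C,E,F,H} → run C
t=19: ready={A,E,F,H} → run F
t=20: ready={A,E,F,H} → run F
t=21: ready={A,E,F,H} → run F
t=22: ready={A,E,F,H} → run F
t=23: ready={A,E,H} → run A
t=24: ready={A,E,H} → run A
t=25: ready={A,E,H} → run A
t=26: ready={A,E,H} → run A
t=27: ready={A,E,H} → run A
t=28: ready={A,E,H} → run A
t=29: ready={E,H} → run E
t=30: ready={E,H} → run E
t=31: ready={E,H} → run E
t=32: ready={H} → run H
t=33: ready={H} → run H
t=34: (idle)
t=35: (idle)
t=36: (idle)
t=37: (idle)
t=38: (idle)
t=39: (idle)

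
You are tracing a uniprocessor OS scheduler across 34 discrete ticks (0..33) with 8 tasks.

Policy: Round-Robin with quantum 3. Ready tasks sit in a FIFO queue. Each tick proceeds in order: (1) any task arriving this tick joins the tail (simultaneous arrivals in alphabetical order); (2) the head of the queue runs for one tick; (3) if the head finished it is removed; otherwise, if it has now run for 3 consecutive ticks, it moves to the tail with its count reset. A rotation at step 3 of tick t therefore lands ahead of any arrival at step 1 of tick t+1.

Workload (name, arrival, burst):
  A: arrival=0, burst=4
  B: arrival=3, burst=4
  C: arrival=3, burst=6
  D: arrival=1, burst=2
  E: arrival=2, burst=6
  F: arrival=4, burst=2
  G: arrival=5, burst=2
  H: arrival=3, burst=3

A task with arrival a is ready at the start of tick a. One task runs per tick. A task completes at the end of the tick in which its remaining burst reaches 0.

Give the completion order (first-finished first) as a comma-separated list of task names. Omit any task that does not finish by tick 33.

t=0: queue=[A] q_used=0 → run A
t=1: queue=[A,D] q_used=1 → run A
t=2: queue=[A,D,E] q_used=2 → run A
t=3: queue=[D,E,A,B,C,H] q_used=0 → run D
t=4: queue=[D,E,A,B,C,H,F] q_used=1 → run D
t=5: queue=[E,A,B,C,H,F,G] q_used=0 → run E
t=6: queue=[E,A,B,C,H,F,G] q_used=1 → run E
t=7: queue=[E,A,B,C,H,F,G] q_used=2 → run E
t=8: queue=[A,B,C,H,F,G,E] q_used=0 → run A
t=9: queue=[B,C,H,F,G,E] q_used=0 → run B
t=10: queue=[B,C,H,F,G,E] q_used=1 → run B
t=11: queue=[B,C,H,F,G,E] q_used=2 → run B
t=12: queue=[C,H,F,G,E,B] q_used=0 → run C
t=13: queue=[C,H,F,G,E,B] q_used=1 → run C
t=14: queue=[C,H,F,G,E,B] q_used=2 → run C
t=15: queue=[H,F,G,E,B,C] q_used=0 → run H
t=16: queue=[H,F,G,E,B,C] q_used=1 → run H
t=17: queue=[H,F,G,E,B,C] q_used=2 → run H
t=18: queue=[F,G,E,B,C] q_used=0 → run F
t=19: queue=[F,G,E,B,C] q_used=1 → run F
t=20: queue=[G,E,B,C] q_used=0 → run G
t=21: queue=[G,E,B,C] q_used=1 → run G
t=22: queue=[E,B,C] q_used=0 → run E
t=23: queue=[E,B,C] q_used=1 → run E
t=24: queue=[E,B,C] q_used=2 → run E
t=25: queue=[B,C] q_used=0 → run B
t=26: queue=[C] q_used=0 → run C
t=27: queue=[C] q_used=1 → run C
t=28: queue=[C] q_used=2 → run C
t=29: (idle)
t=30: (idle)
t=31: (idle)
t=32: (idle)
t=33: (idle)

completion order = D, A, H, F, G, E, B, C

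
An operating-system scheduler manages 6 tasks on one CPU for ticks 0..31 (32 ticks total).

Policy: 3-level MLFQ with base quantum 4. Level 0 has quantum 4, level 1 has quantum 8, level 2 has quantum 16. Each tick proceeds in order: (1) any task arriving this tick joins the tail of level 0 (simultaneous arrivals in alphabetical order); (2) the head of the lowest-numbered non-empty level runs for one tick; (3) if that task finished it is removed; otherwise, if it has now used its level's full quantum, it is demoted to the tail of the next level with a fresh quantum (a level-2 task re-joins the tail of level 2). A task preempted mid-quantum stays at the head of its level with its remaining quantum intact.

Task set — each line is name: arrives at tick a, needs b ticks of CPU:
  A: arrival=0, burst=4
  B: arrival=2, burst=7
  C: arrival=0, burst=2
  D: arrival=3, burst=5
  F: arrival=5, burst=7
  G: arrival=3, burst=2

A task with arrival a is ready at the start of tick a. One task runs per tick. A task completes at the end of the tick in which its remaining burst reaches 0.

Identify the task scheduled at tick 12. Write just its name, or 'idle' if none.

t=0: L0/L1/L2 = AC/-/- → run A
t=1: L0/L1/L2 = AC/-/- → run A
t=2: L0/L1/L2 = ACB/-/- → run A
t=3: L0/L1/L2 = ACBDG/-/- → run A
t=4: L0/L1/L2 = CBDG/-/- → run C
t=5: L0/L1/L2 = CBDGF/-/- → run C
t=6: L0/L1/L2 = BDGF/-/- → run B
t=7: L0/L1/L2 = BDGF/-/- → run B
t=8: L0/L1/L2 = BDGF/-/- → run B
t=9: L0/L1/L2 = BDGF/-/- → run B
t=10: L0/L1/L2 = DGF/B/- → run D
t=11: L0/L1/L2 = DGF/B/- → run D
t=12: L0/L1/L2 = DGF/B/- → run D
t=13: L0/L1/L2 = DGF/B/- → run D
t=14: L0/L1/L2 = GF/BD/- → run G
t=15: L0/L1/L2 = GF/BD/- → run G
t=16: L0/L1/L2 = F/BD/- → run F
t=17: L0/L1/L2 = F/BD/- → run F
t=18: L0/L1/L2 = F/BD/- → run F
t=19: L0/L1/L2 = F/BD/- → run F
t=20: L0/L1/L2 = -/BDF/- → run B
t=21: L0/L1/L2 = -/BDF/- → run B
t=22: L0/L1/L2 = -/BDF/- → run B
t=23: L0/L1/L2 = -/DF/- → run D
t=24: L0/L1/L2 = -/F/- → run F
t=25: L0/L1/L2 = -/F/- → run F
t=26: L0/L1/L2 = -/F/- → run F
t=27: (idle)
t=28: (idle)
t=29: (idle)
t=30: (idle)
t=31: (idle)

running at tick 12 = D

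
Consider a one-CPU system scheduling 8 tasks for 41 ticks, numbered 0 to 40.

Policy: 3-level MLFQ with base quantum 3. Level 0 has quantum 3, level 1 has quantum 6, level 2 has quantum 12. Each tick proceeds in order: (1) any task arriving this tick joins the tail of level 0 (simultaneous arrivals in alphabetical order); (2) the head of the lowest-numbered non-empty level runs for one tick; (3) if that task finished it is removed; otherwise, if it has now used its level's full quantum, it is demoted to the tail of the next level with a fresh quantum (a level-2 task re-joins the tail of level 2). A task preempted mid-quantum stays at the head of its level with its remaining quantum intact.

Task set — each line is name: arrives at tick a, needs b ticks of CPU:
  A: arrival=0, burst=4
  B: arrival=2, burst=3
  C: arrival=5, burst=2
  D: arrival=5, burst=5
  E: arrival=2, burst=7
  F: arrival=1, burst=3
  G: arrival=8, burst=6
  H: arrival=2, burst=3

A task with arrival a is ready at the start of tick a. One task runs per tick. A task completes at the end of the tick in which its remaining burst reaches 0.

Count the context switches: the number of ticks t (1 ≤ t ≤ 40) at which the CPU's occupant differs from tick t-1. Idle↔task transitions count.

context switches = 12

t=0: L0/L1/L2 = A/-/- → run A
t=1: L0/L1/L2 = AF/-/- → run A
t=2: L0/L1/L2 = AFBEH/-/- → run A
t=3: L0/L1/L2 = FBEH/A/- → run F
t=4: L0/L1/L2 = FBEH/A/- → run F
t=5: L0/L1/L2 = FBEHCD/A/- → run F
t=6: L0/L1/L2 = BEHCD/A/- → run B
t=7: L0/L1/L2 = BEHCD/A/- → run B
t=8: L0/L1/L2 = BEHCDG/A/- → run B
t=9: L0/L1/L2 = EHCDG/A/- → run E
t=10: L0/L1/L2 = EHCDG/A/- → run E
t=11: L0/L1/L2 = EHCDG/A/- → run E
t=12: L0/L1/L2 = HCDG/AE/- → run H
t=13: L0/L1/L2 = HCDG/AE/- → run H
t=14: L0/L1/L2 = HCDG/AE/- → run H
t=15: L0/L1/L2 = CDG/AE/- → run C
t=16: L0/L1/L2 = CDG/AE/- → run C
t=17: L0/L1/L2 = DG/AE/- → run D
t=18: L0/L1/L2 = DG/AE/- → run D
t=19: L0/L1/L2 = DG/AE/- → run D
t=20: L0/L1/L2 = G/AED/- → run G
t=21: L0/L1/L2 = G/AED/- → run G
t=22: L0/L1/L2 = G/AED/- → run G
t=23: L0/L1/L2 = -/AEDG/- → run A
t=24: L0/L1/L2 = -/EDG/- → run E
t=25: L0/L1/L2 = -/EDG/- → run E
t=26: L0/L1/L2 = -/EDG/- → run E
t=27: L0/L1/L2 = -/EDG/- → run E
t=28: L0/L1/L2 = -/DG/- → run D
t=29: L0/L1/L2 = -/DG/- → run D
t=30: L0/L1/L2 = -/G/- → run G
t=31: L0/L1/L2 = -/G/- → run G
t=32: L0/L1/L2 = -/G/- → run G
t=33: (idle)
t=34: (idle)
t=35: (idle)
t=36: (idle)
t=37: (idle)
t=38: (idle)
t=39: (idle)
t=40: (idle)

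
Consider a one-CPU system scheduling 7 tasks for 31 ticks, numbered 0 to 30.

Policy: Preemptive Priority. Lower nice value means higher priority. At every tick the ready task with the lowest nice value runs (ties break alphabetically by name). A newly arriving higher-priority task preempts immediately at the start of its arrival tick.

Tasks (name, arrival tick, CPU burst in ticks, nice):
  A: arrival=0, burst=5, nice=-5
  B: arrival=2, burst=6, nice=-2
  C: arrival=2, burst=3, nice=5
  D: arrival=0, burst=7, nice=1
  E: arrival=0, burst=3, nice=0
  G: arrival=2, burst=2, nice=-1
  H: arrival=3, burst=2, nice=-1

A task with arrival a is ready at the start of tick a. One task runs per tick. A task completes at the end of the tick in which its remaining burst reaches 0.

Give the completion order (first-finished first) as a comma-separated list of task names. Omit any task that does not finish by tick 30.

t=0: ready={A,D,E} → run A
t=1: ready={A,D,E} → run A
t=2: ready={A,B,C,D,E,G} → run A
t=3: ready={A,B,C,D,E,G,H} → run A
t=4: ready={A,B,C,D,E,G,H} → run A
t=5: ready={B,C,D,E,G,H} → run B
t=6: ready={B,C,D,E,G,H} → run B
t=7: ready={B,C,D,E,G,H} → run B
t=8: ready={B,C,D,E,G,H} → run B
t=9: ready={B,C,D,E,G,H} → run B
t=10: ready={B,C,D,E,G,H} → run B
t=11: ready={C,D,E,G,H} → run G
t=12: ready={C,D,E,G,H} → run G
t=13: ready={C,D,E,H} → run H
t=14: ready={C,D,E,H} → run H
t=15: ready={C,D,E} → run E
t=16: ready={C,D,E} → run E
t=17: ready={C,D,E} → run E
t=18: ready={C,D} → run D
t=19: ready={C,D} → run D
t=20: ready={C,D} → run D
t=21: ready={C,D} → run D
t=22: ready={C,D} → run D
t=23: ready={C,D} → run D
t=24: ready={C,D} → run D
t=25: ready={C} → run C
t=26: ready={C} → run C
t=27: ready={C} → run C
t=28: (idle)
t=29: (idle)
t=30: (idle)

completion order = A, B, G, H, E, D, C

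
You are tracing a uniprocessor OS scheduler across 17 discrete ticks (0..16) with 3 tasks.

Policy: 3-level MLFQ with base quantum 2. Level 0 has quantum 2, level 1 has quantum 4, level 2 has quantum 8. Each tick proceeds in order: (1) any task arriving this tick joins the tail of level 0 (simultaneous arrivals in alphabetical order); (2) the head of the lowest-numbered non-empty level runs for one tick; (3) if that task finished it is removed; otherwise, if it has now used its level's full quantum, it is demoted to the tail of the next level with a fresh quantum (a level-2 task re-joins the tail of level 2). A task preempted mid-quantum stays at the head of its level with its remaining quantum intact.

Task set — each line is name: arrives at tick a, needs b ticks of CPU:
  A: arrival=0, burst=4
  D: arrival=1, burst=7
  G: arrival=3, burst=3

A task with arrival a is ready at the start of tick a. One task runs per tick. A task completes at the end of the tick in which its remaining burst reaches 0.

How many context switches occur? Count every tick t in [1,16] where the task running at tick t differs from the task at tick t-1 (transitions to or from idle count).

t=0: L0/L1/L2 = A/-/- → run A
t=1: L0/L1/L2 = AD/-/- → run A
t=2: L0/L1/L2 = D/A/- → run D
t=3: L0/L1/L2 = DG/A/- → run D
t=4: L0/L1/L2 = G/AD/- → run G
t=5: L0/L1/L2 = G/AD/- → run G
t=6: L0/L1/L2 = -/ADG/- → run A
t=7: L0/L1/L2 = -/ADG/- → run A
t=8: L0/L1/L2 = -/DG/- → run D
t=9: L0/L1/L2 = -/DG/- → run D
t=10: L0/L1/L2 = -/DG/- → run D
t=11: L0/L1/L2 = -/DG/- → run D
t=12: L0/L1/L2 = -/G/D → run G
t=13: L0/L1/L2 = -/-/D → run D
t=14: (idle)
t=15: (idle)
t=16: (idle)

context switches = 7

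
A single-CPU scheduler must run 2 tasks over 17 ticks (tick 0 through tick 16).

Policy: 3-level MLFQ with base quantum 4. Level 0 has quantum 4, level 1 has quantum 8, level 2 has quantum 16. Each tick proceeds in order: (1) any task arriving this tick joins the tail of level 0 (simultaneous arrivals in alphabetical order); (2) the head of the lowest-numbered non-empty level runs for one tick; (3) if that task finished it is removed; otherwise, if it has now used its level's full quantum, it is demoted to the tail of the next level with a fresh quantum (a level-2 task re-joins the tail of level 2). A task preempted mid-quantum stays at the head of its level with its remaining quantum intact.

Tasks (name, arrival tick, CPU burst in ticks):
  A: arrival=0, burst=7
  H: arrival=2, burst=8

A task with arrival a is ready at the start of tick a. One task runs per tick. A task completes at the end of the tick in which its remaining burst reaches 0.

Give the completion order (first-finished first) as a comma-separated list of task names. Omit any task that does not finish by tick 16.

t=0: L0/L1/L2 = A/-/- → run A
t=1: L0/L1/L2 = A/-/- → run A
t=2: L0/L1/L2 = AH/-/- → run A
t=3: L0/L1/L2 = AH/-/- → run A
t=4: L0/L1/L2 = H/A/- → run H
t=5: L0/L1/L2 = H/A/- → run H
t=6: L0/L1/L2 = H/A/- → run H
t=7: L0/L1/L2 = H/A/- → run H
t=8: L0/L1/L2 = -/AH/- → run A
t=9: L0/L1/L2 = -/AH/- → run A
t=10: L0/L1/L2 = -/AH/- → run A
t=11: L0/L1/L2 = -/H/- → run H
t=12: L0/L1/L2 = -/H/- → run H
t=13: L0/L1/L2 = -/H/- → run H
t=14: L0/L1/L2 = -/H/- → run H
t=15: (idle)
t=16: (idle)

completion order = A, H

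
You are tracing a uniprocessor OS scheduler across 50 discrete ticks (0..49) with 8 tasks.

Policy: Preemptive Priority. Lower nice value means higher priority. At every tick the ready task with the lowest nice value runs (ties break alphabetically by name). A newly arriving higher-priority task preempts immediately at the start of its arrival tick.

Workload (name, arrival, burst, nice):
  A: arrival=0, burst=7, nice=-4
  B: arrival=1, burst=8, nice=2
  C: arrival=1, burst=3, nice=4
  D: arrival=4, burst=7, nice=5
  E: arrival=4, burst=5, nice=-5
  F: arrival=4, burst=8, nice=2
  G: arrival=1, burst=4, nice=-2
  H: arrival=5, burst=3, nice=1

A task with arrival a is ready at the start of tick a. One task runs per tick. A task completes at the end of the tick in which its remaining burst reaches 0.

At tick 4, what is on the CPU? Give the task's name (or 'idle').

t=0: ready={A} → run A
t=1: ready={A,B,C,G} → run A
t=2: ready={A,B,C,G} → run A
t=3: ready={A,B,C,G} → run A
t=4: ready={A,B,C,D,E,F,G} → run E
t=5: ready={A,B,C,D,E,F,G,H} → run E
t=6: ready={A,B,C,D,E,F,G,H} → run E
t=7: ready={A,B,C,D,E,F,G,H} → run E
t=8: ready={A,B,C,D,E,F,G,H} → run E
t=9: ready={A,B,C,D,F,G,H} → run A
t=10: ready={A,B,C,D,F,G,H} → run A
t=11: ready={A,B,C,D,F,G,H} → run A
t=12: ready={B,C,D,F,G,H} → run G
t=13: ready={B,C,D,F,G,H} → run G
t=14: ready={B,C,D,F,G,H} → run G
t=15: ready={B,C,D,F,G,H} → run G
t=16: ready={B,C,D,F,H} → run H
t=17: ready={B,C,D,F,H} → run H
t=18: ready={B,C,D,F,H} → run H
t=19: ready={B,C,D,F} → run B
t=20: ready={B,C,D,F} → run B
t=21: ready={B,C,D,F} → run B
t=22: ready={B,C,D,F} → run B
t=23: ready={B,C,D,F} → run B
t=24: ready={B,C,D,F} → run B
t=25: ready={B,C,D,F} → run B
t=26: ready={B,C,D,F} → run B
t=27: ready={C,D,F} → run F
t=28: ready={C,D,F} → run F
t=29: ready={C,D,F} → run F
t=30: ready={C,D,F} → run F
t=31: ready={C,D,F} → run F
t=32: ready={C,D,F} → run F
t=33: ready={C,D,F} → run F
t=34: ready={C,D,F} → run F
t=35: ready={C,D} → run C
t=36: ready={C,D} → run C
t=37: ready={C,D} → run C
t=38: ready={D} → run D
t=39: ready={D} → run D
t=40: ready={D} → run D
t=41: ready={D} → run D
t=42: ready={D} → run D
t=43: ready={D} → run D
t=44: ready={D} → run D
t=45: (idle)
t=46: (idle)
t=47: (idle)
t=48: (idle)
t=49: (idle)

running at tick 4 = E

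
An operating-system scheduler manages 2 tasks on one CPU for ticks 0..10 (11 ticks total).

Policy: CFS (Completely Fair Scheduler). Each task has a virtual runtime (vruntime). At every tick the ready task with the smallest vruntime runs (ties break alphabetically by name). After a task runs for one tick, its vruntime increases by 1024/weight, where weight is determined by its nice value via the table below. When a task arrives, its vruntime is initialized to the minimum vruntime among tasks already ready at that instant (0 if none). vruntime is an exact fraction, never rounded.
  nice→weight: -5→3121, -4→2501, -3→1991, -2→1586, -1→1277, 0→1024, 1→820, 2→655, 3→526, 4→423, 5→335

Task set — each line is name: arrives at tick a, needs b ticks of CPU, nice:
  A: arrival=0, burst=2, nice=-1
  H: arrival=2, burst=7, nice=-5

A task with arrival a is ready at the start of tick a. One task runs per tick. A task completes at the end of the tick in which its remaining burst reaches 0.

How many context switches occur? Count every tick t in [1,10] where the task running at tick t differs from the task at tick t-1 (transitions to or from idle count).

t=0: vr[A=0] → run A
t=1: vr[A=1024/1277] → run A
t=2: vr[H=0] → run H
t=3: vr[H=1024/3121] → run H
t=4: vr[H=2048/3121] → run H
t=5: vr[H=3072/3121] → run H
t=6: vr[H=4096/3121] → run H
t=7: vr[H=5120/3121] → run H
t=8: vr[H=6144/3121] → run H
t=9: (idle)
t=10: (idle)

context switches = 2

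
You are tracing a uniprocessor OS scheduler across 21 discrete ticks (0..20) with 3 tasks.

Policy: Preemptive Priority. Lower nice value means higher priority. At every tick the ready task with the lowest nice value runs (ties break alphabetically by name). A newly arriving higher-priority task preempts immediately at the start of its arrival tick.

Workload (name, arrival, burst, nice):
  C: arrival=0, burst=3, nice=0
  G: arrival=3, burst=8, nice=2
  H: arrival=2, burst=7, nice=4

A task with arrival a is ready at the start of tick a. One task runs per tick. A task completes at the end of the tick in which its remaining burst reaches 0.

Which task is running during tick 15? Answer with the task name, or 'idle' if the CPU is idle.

running at tick 15 = H

t=0: ready={C} → run C
t=1: ready={C} → run C
t=2: ready={C,H} → run C
t=3: ready={G,H} → run G
t=4: ready={G,H} → run G
t=5: ready={G,H} → run G
t=6: ready={G,H} → run G
t=7: ready={G,H} → run G
t=8: ready={G,H} → run G
t=9: ready={G,H} → run G
t=10: ready={G,H} → run G
t=11: ready={H} → run H
t=12: ready={H} → run H
t=13: ready={H} → run H
t=14: ready={H} → run H
t=15: ready={H} → run H
t=16: ready={H} → run H
t=17: ready={H} → run H
t=18: (idle)
t=19: (idle)
t=20: (idle)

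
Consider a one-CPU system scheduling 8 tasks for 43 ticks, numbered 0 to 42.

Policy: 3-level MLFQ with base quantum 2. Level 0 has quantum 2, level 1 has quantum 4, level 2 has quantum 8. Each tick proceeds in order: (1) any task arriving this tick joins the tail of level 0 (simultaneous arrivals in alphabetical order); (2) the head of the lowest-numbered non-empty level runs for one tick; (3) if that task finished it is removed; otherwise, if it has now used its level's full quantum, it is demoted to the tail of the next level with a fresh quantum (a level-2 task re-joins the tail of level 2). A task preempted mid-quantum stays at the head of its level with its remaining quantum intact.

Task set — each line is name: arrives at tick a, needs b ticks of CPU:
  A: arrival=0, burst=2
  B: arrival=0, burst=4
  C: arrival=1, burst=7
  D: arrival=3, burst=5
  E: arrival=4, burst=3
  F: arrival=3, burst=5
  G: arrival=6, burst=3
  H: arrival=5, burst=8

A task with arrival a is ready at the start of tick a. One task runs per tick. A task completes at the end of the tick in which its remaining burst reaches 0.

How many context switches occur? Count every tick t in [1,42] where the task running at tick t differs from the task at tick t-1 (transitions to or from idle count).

t=0: L0/L1/L2 = AB/-/- → run A
t=1: L0/L1/L2 = ABC/-/- → run A
t=2: L0/L1/L2 = BC/-/- → run B
t=3: L0/L1/L2 = BCDF/-/- → run B
t=4: L0/L1/L2 = CDFE/B/- → run C
t=5: L0/L1/L2 = CDFEH/B/- → run C
t=6: L0/L1/L2 = DFEHG/BC/- → run D
t=7: L0/L1/L2 = DFEHG/BC/- → run D
t=8: L0/L1/L2 = FEHG/BCD/- → run F
t=9: L0/L1/L2 = FEHG/BCD/- → run F
t=10: L0/L1/L2 = EHG/BCDF/- → run E
t=11: L0/L1/L2 = EHG/BCDF/- → run E
t=12: L0/L1/L2 = HG/BCDFE/- → run H
t=13: L0/L1/L2 = HG/BCDFE/- → run H
t=14: L0/L1/L2 = G/BCDFEH/- → run G
t=15: L0/L1/L2 = G/BCDFEH/- → run G
t=16: L0/L1/L2 = -/BCDFEHG/- → run B
t=17: L0/L1/L2 = -/BCDFEHG/- → run B
t=18: L0/L1/L2 = -/CDFEHG/- → run C
t=19: L0/L1/L2 = -/CDFEHG/- → run C
t=20: L0/L1/L2 = -/CDFEHG/- → run C
t=21: L0/L1/L2 = -/CDFEHG/- → run C
t=22: L0/L1/L2 = -/DFEHG/C → run D
t=23: L0/L1/L2 = -/DFEHG/C → run D
t=24: L0/L1/L2 = -/DFEHG/C → run D
t=25: L0/L1/L2 = -/FEHG/C → run F
t=26: L0/L1/L2 = -/FEHG/C → run F
t=27: L0/L1/L2 = -/FEHG/C → run F
t=28: L0/L1/L2 = -/EHG/C → run E
t=29: L0/L1/L2 = -/HG/C → run H
t=30: L0/L1/L2 = -/HG/C → run H
t=31: L0/L1/L2 = -/HG/C → run H
t=32: L0/L1/L2 = -/HG/C → run H
t=33: L0/L1/L2 = -/G/CH → run G
t=34: L0/L1/L2 = -/-/CH → run C
t=35: L0/L1/L2 = -/-/H → run H
t=36: L0/L1/L2 = -/-/H → run H
t=37: (idle)
t=38: (idle)
t=39: (idle)
t=40: (idle)
t=41: (idle)
t=42: (idle)

context switches = 17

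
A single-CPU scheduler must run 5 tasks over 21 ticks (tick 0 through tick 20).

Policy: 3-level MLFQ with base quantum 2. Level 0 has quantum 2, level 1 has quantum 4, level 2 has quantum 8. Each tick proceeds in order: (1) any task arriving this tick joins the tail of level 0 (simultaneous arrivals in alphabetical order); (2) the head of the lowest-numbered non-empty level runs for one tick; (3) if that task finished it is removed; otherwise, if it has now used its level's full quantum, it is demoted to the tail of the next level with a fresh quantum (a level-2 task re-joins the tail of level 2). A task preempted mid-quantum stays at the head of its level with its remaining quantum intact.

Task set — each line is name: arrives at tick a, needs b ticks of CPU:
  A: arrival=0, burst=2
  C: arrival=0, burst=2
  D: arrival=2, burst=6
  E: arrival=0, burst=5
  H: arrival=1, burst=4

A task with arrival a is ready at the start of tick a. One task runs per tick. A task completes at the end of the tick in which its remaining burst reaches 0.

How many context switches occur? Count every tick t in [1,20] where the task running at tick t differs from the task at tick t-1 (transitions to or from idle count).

t=0: L0/L1/L2 = ACE/-/- → run A
t=1: L0/L1/L2 = ACEH/-/- → run A
t=2: L0/L1/L2 = CEHD/-/- → run C
t=3: L0/L1/L2 = CEHD/-/- → run C
t=4: L0/L1/L2 = EHD/-/- → run E
t=5: L0/L1/L2 = EHD/-/- → run E
t=6: L0/L1/L2 = HD/E/- → run H
t=7: L0/L1/L2 = HD/E/- → run H
t=8: L0/L1/L2 = D/EH/- → run D
t=9: L0/L1/L2 = D/EH/- → run D
t=10: L0/L1/L2 = -/EHD/- → run E
t=11: L0/L1/L2 = -/EHD/- → run E
t=12: L0/L1/L2 = -/EHD/- → run E
t=13: L0/L1/L2 = -/HD/- → run H
t=14: L0/L1/L2 = -/HD/- → run H
t=15: L0/L1/L2 = -/D/- → run D
t=16: L0/L1/L2 = -/D/- → run D
t=17: L0/L1/L2 = -/D/- → run D
t=18: L0/L1/L2 = -/D/- → run D
t=19: (idle)
t=20: (idle)

context switches = 8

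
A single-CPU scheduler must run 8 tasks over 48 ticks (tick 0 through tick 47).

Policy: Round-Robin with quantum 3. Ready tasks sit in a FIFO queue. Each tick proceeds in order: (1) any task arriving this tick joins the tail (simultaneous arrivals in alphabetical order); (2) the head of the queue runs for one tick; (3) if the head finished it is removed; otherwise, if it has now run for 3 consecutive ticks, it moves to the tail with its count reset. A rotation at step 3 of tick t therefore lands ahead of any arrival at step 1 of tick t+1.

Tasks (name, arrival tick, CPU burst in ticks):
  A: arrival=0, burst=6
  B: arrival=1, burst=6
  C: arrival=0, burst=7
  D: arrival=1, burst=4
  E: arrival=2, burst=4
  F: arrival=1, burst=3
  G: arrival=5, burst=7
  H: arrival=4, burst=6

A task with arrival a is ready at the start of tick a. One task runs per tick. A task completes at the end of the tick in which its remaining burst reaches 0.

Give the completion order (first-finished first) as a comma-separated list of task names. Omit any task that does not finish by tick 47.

t=0: queue=[A,C] q_used=0 → run A
t=1: queue=[A,C,B,D,F] q_used=1 → run A
t=2: queue=[A,C,B,D,F,E] q_used=2 → run A
t=3: queue=[C,B,D,F,E,A] q_used=0 → run C
t=4: queue=[C,B,D,F,E,A,H] q_used=1 → run C
t=5: queue=[C,B,D,F,E,A,H,G] q_used=2 → run C
t=6: queue=[B,D,F,E,A,H,G,C] q_used=0 → run B
t=7: queue=[B,D,F,E,A,H,G,C] q_used=1 → run B
t=8: queue=[B,D,F,E,A,H,G,C] q_used=2 → run B
t=9: queue=[D,F,E,A,H,G,C,B] q_used=0 → run D
t=10: queue=[D,F,E,A,H,G,C,B] q_used=1 → run D
t=11: queue=[D,F,E,A,H,G,C,B] q_used=2 → run D
t=12: queue=[F,E,A,H,G,C,B,D] q_used=0 → run F
t=13: queue=[F,E,A,H,G,C,B,D] q_used=1 → run F
t=14: queue=[F,E,A,H,G,C,B,D] q_used=2 → run F
t=15: queue=[E,A,H,G,C,B,D] q_used=0 → run E
t=16: queue=[E,A,H,G,C,B,D] q_used=1 → run E
t=17: queue=[E,A,H,G,C,B,D] q_used=2 → run E
t=18: queue=[A,H,G,C,B,D,E] q_used=0 → run A
t=19: queue=[A,H,G,C,B,D,E] q_used=1 → run A
t=20: queue=[A,H,G,C,B,D,E] q_used=2 → run A
t=21: queue=[H,G,C,B,D,E] q_used=0 → run H
t=22: queue=[H,G,C,B,D,E] q_used=1 → run H
t=23: queue=[H,G,C,B,D,E] q_used=2 → run H
t=24: queue=[G,C,B,D,E,H] q_used=0 → run G
t=25: queue=[G,C,B,D,E,H] q_used=1 → run G
t=26: queue=[G,C,B,D,E,H] q_used=2 → run G
t=27: queue=[C,B,D,E,H,G] q_used=0 → run C
t=28: queue=[C,B,D,E,H,G] q_used=1 → run C
t=29: queue=[C,B,D,E,H,G] q_used=2 → run C
t=30: queue=[B,D,E,H,G,C] q_used=0 → run B
t=31: queue=[B,D,E,H,G,C] q_used=1 → run B
t=32: queue=[B,D,E,H,G,C] q_used=2 → run B
t=33: queue=[D,E,H,G,C] q_used=0 → run D
t=34: queue=[E,H,G,C] q_used=0 → run E
t=35: queue=[H,G,C] q_used=0 → run H
t=36: queue=[H,G,C] q_used=1 → run H
t=37: queue=[H,G,C] q_used=2 → run H
t=38: queue=[G,C] q_used=0 → run G
t=39: queue=[G,C] q_used=1 → run G
t=40: queue=[G,C] q_used=2 → run G
t=41: queue=[C,G] q_used=0 → run C
t=42: queue=[G] q_used=0 → run G
t=43: (idle)
t=44: (idle)
t=45: (idle)
t=46: (idle)
t=47: (idle)

completion order = F, A, B, D, E, H, C, G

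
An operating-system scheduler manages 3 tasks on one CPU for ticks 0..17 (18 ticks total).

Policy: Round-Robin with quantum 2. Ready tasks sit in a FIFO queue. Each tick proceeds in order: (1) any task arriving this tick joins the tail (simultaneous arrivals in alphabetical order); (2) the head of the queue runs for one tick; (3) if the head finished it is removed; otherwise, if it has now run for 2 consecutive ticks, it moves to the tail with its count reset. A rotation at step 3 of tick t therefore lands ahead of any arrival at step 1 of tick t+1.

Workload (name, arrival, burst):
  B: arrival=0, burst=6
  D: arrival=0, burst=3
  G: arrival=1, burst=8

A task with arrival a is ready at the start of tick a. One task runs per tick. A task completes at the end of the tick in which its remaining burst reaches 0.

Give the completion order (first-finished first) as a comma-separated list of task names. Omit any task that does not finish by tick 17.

t=0: queue=[B,D] q_used=0 → run B
t=1: queue=[B,D,G] q_used=1 → run B
t=2: queue=[D,G,B] q_used=0 → run D
t=3: queue=[D,G,B] q_used=1 → run D
t=4: queue=[G,B,D] q_used=0 → run G
t=5: queue=[G,B,D] q_used=1 → run G
t=6: queue=[B,D,G] q_used=0 → run B
t=7: queue=[B,D,G] q_used=1 → run B
t=8: queue=[D,G,B] q_used=0 → run D
t=9: queue=[G,B] q_used=0 → run G
t=10: queue=[G,B] q_used=1 → run G
t=11: queue=[B,G] q_used=0 → run B
t=12: queue=[B,G] q_used=1 → run B
t=13: queue=[G] q_used=0 → run G
t=14: queue=[G] q_used=1 → run G
t=15: queue=[G] q_used=0 → run G
t=16: queue=[G] q_used=1 → run G
t=17: (idle)

completion order = D, B, G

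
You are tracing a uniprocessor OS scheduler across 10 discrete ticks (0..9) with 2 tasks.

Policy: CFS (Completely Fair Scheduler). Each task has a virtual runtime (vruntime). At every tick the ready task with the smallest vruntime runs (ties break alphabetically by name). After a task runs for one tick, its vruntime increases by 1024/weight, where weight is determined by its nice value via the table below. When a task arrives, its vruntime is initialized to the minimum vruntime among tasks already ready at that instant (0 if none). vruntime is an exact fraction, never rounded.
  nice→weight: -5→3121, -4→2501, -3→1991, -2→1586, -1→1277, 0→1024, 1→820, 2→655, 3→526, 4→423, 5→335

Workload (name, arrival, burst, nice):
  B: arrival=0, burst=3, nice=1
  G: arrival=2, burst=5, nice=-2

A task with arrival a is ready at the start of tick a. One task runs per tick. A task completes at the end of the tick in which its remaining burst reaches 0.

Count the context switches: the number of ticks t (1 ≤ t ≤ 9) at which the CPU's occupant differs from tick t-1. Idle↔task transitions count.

context switches = 2

t=0: vr[B=0] → run B
t=1: vr[B=256/205] → run B
t=2: vr[B=512/205 G=512/205] → run B
t=3: vr[G=512/205] → run G
t=4: vr[G=510976/162565] → run G
t=5: vr[G=615936/162565] → run G
t=6: vr[G=720896/162565] → run G
t=7: vr[G=825856/162565] → run G
t=8: (idle)
t=9: (idle)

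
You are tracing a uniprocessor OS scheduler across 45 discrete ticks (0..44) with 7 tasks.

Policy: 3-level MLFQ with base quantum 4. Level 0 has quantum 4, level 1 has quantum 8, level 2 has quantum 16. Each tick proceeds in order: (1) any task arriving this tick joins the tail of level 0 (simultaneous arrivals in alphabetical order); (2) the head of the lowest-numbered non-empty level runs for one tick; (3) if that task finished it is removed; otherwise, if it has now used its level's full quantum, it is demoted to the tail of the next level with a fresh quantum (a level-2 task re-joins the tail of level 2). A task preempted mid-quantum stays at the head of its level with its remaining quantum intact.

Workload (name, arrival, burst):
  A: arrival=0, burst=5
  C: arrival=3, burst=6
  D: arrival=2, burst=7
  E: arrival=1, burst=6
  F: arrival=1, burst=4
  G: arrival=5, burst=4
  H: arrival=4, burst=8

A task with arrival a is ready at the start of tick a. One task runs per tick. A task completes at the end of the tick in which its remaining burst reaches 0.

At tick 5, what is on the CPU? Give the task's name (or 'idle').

t=0: L0/L1/L2 = A/-/- → run A
t=1: L0/L1/L2 = AEF/-/- → run A
t=2: L0/L1/L2 = AEFD/-/- → run A
t=3: L0/L1/L2 = AEFDC/-/- → run A
t=4: L0/L1/L2 = EFDCH/A/- → run E
t=5: L0/L1/L2 = EFDCHG/A/- → run E
t=6: L0/L1/L2 = EFDCHG/A/- → run E
t=7: L0/L1/L2 = EFDCHG/A/- → run E
t=8: L0/L1/L2 = FDCHG/AE/- → run F
t=9: L0/L1/L2 = FDCHG/AE/- → run F
t=10: L0/L1/L2 = FDCHG/AE/- → run F
t=11: L0/L1/L2 = FDCHG/AE/- → run F
t=12: L0/L1/L2 = DCHG/AE/- → run D
t=13: L0/L1/L2 = DCHG/AE/- → run D
t=14: L0/L1/L2 = DCHG/AE/- → run D
t=15: L0/L1/L2 = DCHG/AE/- → run D
t=16: L0/L1/L2 = CHG/AED/- → run C
t=17: L0/L1/L2 = CHG/AED/- → run C
t=18: L0/L1/L2 = CHG/AED/- → run C
t=19: L0/L1/L2 = CHG/AED/- → run C
t=20: L0/L1/L2 = HG/AEDC/- → run H
t=21: L0/L1/L2 = HG/AEDC/- → run H
t=22: L0/L1/L2 = HG/AEDC/- → run H
t=23: L0/L1/L2 = HG/AEDC/- → run H
t=24: L0/L1/L2 = G/AEDCH/- → run G
t=25: L0/L1/L2 = G/AEDCH/- → run G
t=26: L0/L1/L2 = G/AEDCH/- → run G
t=27: L0/L1/L2 = G/AEDCH/- → run G
t=28: L0/L1/L2 = -/AEDCH/- → run A
t=29: L0/L1/L2 = -/EDCH/- → run E
t=30: L0/L1/L2 = -/EDCH/- → run E
t=31: L0/L1/L2 = -/DCH/- → run D
t=32: L0/L1/L2 = -/DCH/- → run D
t=33: L0/L1/L2 = -/DCH/- → run D
t=34: L0/L1/L2 = -/CH/- → run C
t=35: L0/L1/L2 = -/CH/- → run C
t=36: L0/L1/L2 = -/H/- → run H
t=37: L0/L1/L2 = -/H/- → run H
t=38: L0/L1/L2 = -/H/- → run H
t=39: L0/L1/L2 = -/H/- → run H
t=40: (idle)
t=41: (idle)
t=42: (idle)
t=43: (idle)
t=44: (idle)

running at tick 5 = E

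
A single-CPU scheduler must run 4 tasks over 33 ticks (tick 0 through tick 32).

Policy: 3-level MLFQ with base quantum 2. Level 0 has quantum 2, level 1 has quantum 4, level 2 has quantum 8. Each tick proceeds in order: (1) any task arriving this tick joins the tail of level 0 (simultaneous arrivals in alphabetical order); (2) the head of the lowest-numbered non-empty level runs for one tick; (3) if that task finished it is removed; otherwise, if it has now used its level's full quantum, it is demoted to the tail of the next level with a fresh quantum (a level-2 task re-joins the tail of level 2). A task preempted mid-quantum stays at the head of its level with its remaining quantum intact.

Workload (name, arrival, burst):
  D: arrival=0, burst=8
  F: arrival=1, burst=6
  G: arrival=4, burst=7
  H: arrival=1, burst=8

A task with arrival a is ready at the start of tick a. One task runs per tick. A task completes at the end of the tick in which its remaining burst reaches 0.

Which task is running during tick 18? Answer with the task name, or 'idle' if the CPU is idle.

running at tick 18 = H

t=0: L0/L1/L2 = D/-/- → run D
t=1: L0/L1/L2 = DFH/-/- → run D
t=2: L0/L1/L2 = FH/D/- → run F
t=3: L0/L1/L2 = FH/D/- → run F
t=4: L0/L1/L2 = HG/DF/- → run H
t=5: L0/L1/L2 = HG/DF/- → run H
t=6: L0/L1/L2 = G/DFH/- → run G
t=7: L0/L1/L2 = G/DFH/- → run G
t=8: L0/L1/L2 = -/DFHG/- → run D
t=9: L0/L1/L2 = -/DFHG/- → run D
t=10: L0/L1/L2 = -/DFHG/- → run D
t=11: L0/L1/L2 = -/DFHG/- → run D
t=12: L0/L1/L2 = -/FHG/D → run F
t=13: L0/L1/L2 = -/FHG/D → run F
t=14: L0/L1/L2 = -/FHG/D → run F
t=15: L0/L1/L2 = -/FHG/D → run F
t=16: L0/L1/L2 = -/HG/D → run H
t=17: L0/L1/L2 = -/HG/D → run H
t=18: L0/L1/L2 = -/HG/D → run H
t=19: L0/L1/L2 = -/HG/D → run H
t=20: L0/L1/L2 = -/G/DH → run G
t=21: L0/L1/L2 = -/G/DH → run G
t=22: L0/L1/L2 = -/G/DH → run G
t=23: L0/L1/L2 = -/G/DH → run G
t=24: L0/L1/L2 = -/-/DHG → run D
t=25: L0/L1/L2 = -/-/DHG → run D
t=26: L0/L1/L2 = -/-/HG → run H
t=27: L0/L1/L2 = -/-/HG → run H
t=28: L0/L1/L2 = -/-/G → run G
t=29: (idle)
t=30: (idle)
t=31: (idle)
t=32: (idle)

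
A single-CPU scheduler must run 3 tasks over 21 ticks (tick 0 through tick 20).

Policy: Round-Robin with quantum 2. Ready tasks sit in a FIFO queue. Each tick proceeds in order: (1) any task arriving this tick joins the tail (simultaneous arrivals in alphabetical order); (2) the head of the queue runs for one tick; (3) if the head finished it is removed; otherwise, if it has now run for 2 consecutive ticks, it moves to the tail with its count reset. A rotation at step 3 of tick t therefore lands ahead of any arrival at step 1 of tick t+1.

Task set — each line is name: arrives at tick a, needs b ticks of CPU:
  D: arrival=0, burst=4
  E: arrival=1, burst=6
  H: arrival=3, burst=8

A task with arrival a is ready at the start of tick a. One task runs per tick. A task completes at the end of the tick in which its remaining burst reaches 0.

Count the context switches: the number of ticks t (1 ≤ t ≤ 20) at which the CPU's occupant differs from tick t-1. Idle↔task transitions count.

t=0: queue=[D] q_used=0 → run D
t=1: queue=[D,E] q_used=1 → run D
t=2: queue=[E,D] q_used=0 → run E
t=3: queue=[E,D,H] q_used=1 → run E
t=4: queue=[D,H,E] q_used=0 → run D
t=5: queue=[D,H,E] q_used=1 → run D
t=6: queue=[H,E] q_used=0 → run H
t=7: queue=[H,E] q_used=1 → run H
t=8: queue=[E,H] q_used=0 → run E
t=9: queue=[E,H] q_used=1 → run E
t=10: queue=[H,E] q_used=0 → run H
t=11: queue=[H,E] q_used=1 → run H
t=12: queue=[E,H] q_used=0 → run E
t=13: queue=[E,H] q_used=1 → run E
t=14: queue=[H] q_used=0 → run H
t=15: queue=[H] q_used=1 → run H
t=16: queue=[H] q_used=0 → run H
t=17: queue=[H] q_used=1 → run H
t=18: (idle)
t=19: (idle)
t=20: (idle)

context switches = 8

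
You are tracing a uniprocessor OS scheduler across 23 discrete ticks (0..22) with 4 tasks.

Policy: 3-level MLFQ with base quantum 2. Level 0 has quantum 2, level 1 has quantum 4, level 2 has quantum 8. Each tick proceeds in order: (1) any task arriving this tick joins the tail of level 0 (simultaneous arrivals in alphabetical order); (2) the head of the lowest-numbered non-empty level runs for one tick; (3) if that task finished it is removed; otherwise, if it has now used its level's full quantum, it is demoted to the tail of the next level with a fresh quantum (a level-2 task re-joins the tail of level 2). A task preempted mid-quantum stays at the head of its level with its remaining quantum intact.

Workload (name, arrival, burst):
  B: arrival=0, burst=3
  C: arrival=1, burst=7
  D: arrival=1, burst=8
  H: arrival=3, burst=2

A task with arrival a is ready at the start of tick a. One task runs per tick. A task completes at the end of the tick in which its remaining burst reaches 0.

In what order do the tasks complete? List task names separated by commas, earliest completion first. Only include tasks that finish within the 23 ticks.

t=0: L0/L1/L2 = B/-/- → run B
t=1: L0/L1/L2 = BCD/-/- → run B
t=2: L0/L1/L2 = CD/B/- → run C
t=3: L0/L1/L2 = CDH/B/- → run C
t=4: L0/L1/L2 = DH/BC/- → run D
t=5: L0/L1/L2 = DH/BC/- → run D
t=6: L0/L1/L2 = H/BCD/- → run H
t=7: L0/L1/L2 = H/BCD/- → run H
t=8: L0/L1/L2 = -/BCD/- → run B
t=9: L0/L1/L2 = -/CD/- → run C
t=10: L0/L1/L2 = -/CD/- → run C
t=11: L0/L1/L2 = -/CD/- → run C
t=12: L0/L1/L2 = -/CD/- → run C
t=13: L0/L1/L2 = -/D/C → run D
t=14: L0/L1/L2 = -/D/C → run D
t=15: L0/L1/L2 = -/D/C → run D
t=16: L0/L1/L2 = -/D/C → run D
t=17: L0/L1/L2 = -/-/CD → run C
t=18: L0/L1/L2 = -/-/D → run D
t=19: L0/L1/L2 = -/-/D → run D
t=20: (idle)
t=21: (idle)
t=22: (idle)

completion order = H, B, C, D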